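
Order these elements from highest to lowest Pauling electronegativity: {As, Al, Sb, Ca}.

As, Sb, Al, Ca

Al is in period 3, group 13; Ca is in period 4, group 2; As is in period 4, group 15; Sb is in period 5, group 15.
Electronegativity increases across a period and decreases down a group, tracking effective nuclear charge and atomic size.
Neither a single period nor a single group — weigh both effects.
Al > Ca: both effects reinforce here, so Al is clearly the higher of the two.
Sb > Al: period and group pull opposite ways; the across-period shift dominates (2.05 vs 1.61).
As > Sb: they share group 15; the group trend gives As the larger value.
Tabulated electronegativity (Pauling): Al 1.61, Ca 1.00, As 2.18, Sb 2.05.
So from highest to lowest: As > Sb > Al > Ca.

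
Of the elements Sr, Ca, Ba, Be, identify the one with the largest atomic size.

Be is in period 2, group 2; Ca is in period 4, group 2; Sr is in period 5, group 2; Ba is in period 6, group 2.
Across a period the added protons contract the valence shell; down a group each new principal shell makes the atom larger.
All are in group 2, so atomic radius increases down the group.
The largest atomic size among these belongs to Ba.

Ba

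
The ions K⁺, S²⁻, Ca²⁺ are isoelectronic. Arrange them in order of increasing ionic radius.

All of these have 18 electrons, so size is governed by nuclear charge alone: the more protons, the stronger the pull on the same electron cloud, and the smaller the ion.
Nuclear charges: Ca²⁺ (Z=20), K⁺ (Z=19), S²⁻ (Z=16).
Smallest to largest: Ca²⁺ < K⁺ < S²⁻.

Ca²⁺, K⁺, S²⁻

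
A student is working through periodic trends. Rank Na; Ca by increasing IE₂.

Ca < Na

IE_2 is the cost of taking one more electron from the +1 cation: Na⁺ is the bare [Ne] core; Ca⁺ still has 1 valence electron.
Breaking into a closed-shell core is much more expensive than removing a leftover valence electron — Na has the largest IE_2 here.
Approximate IE_2 values (kJ/mol): Na 4562, Ca 1145.
Putting it together, IE_2: Ca < Na.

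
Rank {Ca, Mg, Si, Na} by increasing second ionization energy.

IE_2 is the cost of taking one more electron from the +1 cation: Ca⁺ still has 1 valence electron; Mg⁺ still has 1 valence electron; Si⁺ still has 3 valence electrons; Na⁺ is the bare [Ne] core.
Core electrons are held far more tightly than valence electrons, so Na tops the IE_2 order.
Valence configurations: Ca⁺ [Ar]4s¹, Mg⁺ [Ne]3s¹, Si⁺ [Ne]3s²3p¹.
Approximate IE_2 values (kJ/mol): Ca 1145, Mg 1451, Si 1577, Na 4562.
Putting it together, IE_2: Ca < Mg < Si < Na.

Ca, Mg, Si, Na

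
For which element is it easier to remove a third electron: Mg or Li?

Consider each +2 ion: Mg²⁺ is the bare [Ne] core; Li²⁺ is already 1 electron into the core.
All of these are removing an electron from a noble-gas core or deeper; the smaller core (lower principal quantum number) is held far more tightly, and within a period the higher nuclear charge binds the same core more tightly.
Tabulated IE_3 (kJ/mol): Mg 7733, Li 11815.
So the third ionization energies run Mg < Li.

Mg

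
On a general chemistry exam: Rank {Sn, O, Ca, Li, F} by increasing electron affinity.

EA tends to increase across a period and decrease down a group, though the pattern is less regular than for IE or radius.
Neither a single period nor a single group — weigh both effects.
Li > Ca: the two effects oppose for this pair; the down-group effect wins (60 vs 2 kJ/mol).
Sn > Li: the two effects oppose for this pair; the across-period effect wins (107 vs 60 kJ/mol).
O > Sn: both effects reinforce here, so O is clearly the higher of the two.
F > O: F lies to the right of O in period 2, so the across-period effect alone puts F higher.
Tabulated electron affinity (kJ/mol): Li 60, O 141, F 328, Ca 2, Sn 107.
So from lowest to highest: Ca < Li < Sn < O < F.

Ca < Li < Sn < O < F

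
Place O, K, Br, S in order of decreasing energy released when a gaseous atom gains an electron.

O is in period 2, group 16; S is in period 3, group 16; K is in period 4, group 1; Br is in period 4, group 17.
EA tends to increase across a period and decrease down a group, though the pattern is less regular than for IE or radius.
Here both period and group differ, so the two effects have to be weighed against each other.
O > K: both effects reinforce here, so O is clearly the higher of the two.
S > O: this pair runs against the simple trend — see the exception note.
Br > S: period and group pull opposite ways; the across-period shift dominates (325 vs 200 kJ/mol).
Note the exception: S has a higher electron affinity than O, contrary to the simple trend — the compact 2p subshell of O repels the added electron more than S's larger 3p does.
Tabulated electron affinity (kJ/mol): O 141, S 200, K 48, Br 325.
So from highest to lowest: Br > S > O > K.

Br > S > O > K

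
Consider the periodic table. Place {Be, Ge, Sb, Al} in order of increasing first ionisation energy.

Be is in period 2, group 2; Al is in period 3, group 13; Ge is in period 4, group 14; Sb is in period 5, group 15.
Across a period the outer electron is held more tightly (higher IE₁); down a group it sits in a higher shell, more shielded, and comes off more easily.
These sit on a diagonal, where the across-period and down-group effects partly cancel.
Ge > Al: period and group pull opposite ways; the across-period shift dominates (762 vs 578 kJ/mol).
Sb > Ge: the two effects oppose for this pair; the across-period effect wins (831 vs 762 kJ/mol).
Be > Sb: period and group pull opposite ways; the down-group shift dominates (900 vs 831 kJ/mol).
Tabulated first ionization energy (kJ/mol): Be 900, Al 578, Ge 762, Sb 831.
So from lowest to highest: Al < Ge < Sb < Be.

Al < Ge < Sb < Be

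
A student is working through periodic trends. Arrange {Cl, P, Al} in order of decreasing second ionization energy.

Consider each +1 ion: Cl⁺ still has 6 valence electrons; P⁺ still has 4 valence electrons; Al⁺ still has 2 valence electrons.
All are still removing valence electrons, so compare the +1 ions as you would atoms: IE_2 generally rises across a period (higher Z_eff) and falls down a group (larger shell), subject to the usual subshell exceptions.
Valence configurations: Cl⁺ [Ne]3s²3p⁴, P⁺ [Ne]3s²3p², Al⁺ [Ne]3s².
Tabulated IE_2 (kJ/mol): Cl 2298, P 1907, Al 1817.
Putting it together, IE_2: Al < P < Cl.

Cl > P > Al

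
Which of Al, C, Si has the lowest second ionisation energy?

Si

Consider each +1 ion: Al⁺ still has 2 valence electrons; C⁺ still has 3 valence electrons; Si⁺ still has 3 valence electrons.
All are still removing valence electrons, so compare the +1 ions as you would atoms: IE_2 generally rises across a period (higher Z_eff) and falls down a group (larger shell), subject to the usual subshell exceptions.
Valence configurations: Al⁺ [Ne]3s², C⁺ [He]2s²2p¹, Si⁺ [Ne]3s²3p¹.
Si⁺ loses a lone 3p electron whereas Al⁺ must break into a filled 3s² pair, so IE_2(Al) > IE_2(Si) even though Si has the higher nuclear charge.
Tabulated IE_2 (kJ/mol): Al 1817, C 2353, Si 1577.
Putting it together, IE_2: Si < Al < C.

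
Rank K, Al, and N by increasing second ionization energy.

Al, N, K

Consider each +1 ion: K⁺ is the bare [Ar] core; Al⁺ still has 2 valence electrons; N⁺ still has 4 valence electrons.
Breaking into a closed-shell core is much more expensive than removing a leftover valence electron — K has the largest IE_2 here.
Valence configurations: Al⁺ [Ne]3s², N⁺ [He]2s²2p².
The numbers (kJ/mol): K 3052, Al 1817, N 2856.
Overall IE_2 order: Al < N < K.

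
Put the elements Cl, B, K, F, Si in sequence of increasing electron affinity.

B, K, Si, F, Cl

B is in period 2, group 13; F is in period 2, group 17; Si is in period 3, group 14; Cl is in period 3, group 17; K is in period 4, group 1.
Adding an electron releases more energy for atoms nearer the top right (short of the noble gases).
Neither a single period nor a single group — weigh both effects.
K > B: this pair runs against the simple trend — see the exception note.
Si > K: both effects reinforce here, so Si is clearly the higher of the two.
F > Si: relative to Si, both the across-period and down-group shifts push F's electron affinity up.
Cl > F: this pair runs against the simple trend — see the exception note.
Note the exception: K has a higher electron affinity than B, contrary to the simple trend — B's ns²np¹ configuration gives only a small electron affinity — the sparsely filled np subshell binds an added electron weakly.
Note the exception: Cl has a higher electron affinity than F, contrary to the simple trend — F's small 2p subshell makes the incoming electron feel strong e⁻–e⁻ repulsion, so Cl actually releases more energy on gaining an electron.
For reference (kJ/mol): B 27, F 328, Si 134, Cl 349, K 48.
So from lowest to highest: B < K < Si < F < Cl.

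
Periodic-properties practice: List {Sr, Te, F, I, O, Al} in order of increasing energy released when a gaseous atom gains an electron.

Sr < Al < O < Te < I < F

Atoms with high Z_eff and room in the valence shell (especially the halogens) have the most exothermic electron affinities.
Here both period and group differ, so the two effects have to be weighed against each other.
Al > Sr: both effects reinforce here, so Al is clearly the higher of the two.
O > Al: relative to Al, both the across-period and down-group shifts push O's electron affinity up.
Te > O: this pair runs against the simple trend — see the exception note.
I > Te: I lies to the right of Te in period 5, so the across-period effect alone puts I higher.
F > I: F sits above I in group 17, so the down-group effect alone puts F higher.
Note the exception: Te has a higher electron affinity than O, contrary to the simple trend — O's compact 2p subshell gives strong electron–electron repulsion on the added electron.
Tabulated electron affinity (kJ/mol): O 141, F 328, Al 42, Sr 5, Te 190, I 295.
So from lowest to highest: Sr < Al < O < Te < I < F.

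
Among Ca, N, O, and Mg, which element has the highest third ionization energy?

IE_3 is the cost of taking one more electron from the +2 cation: Ca²⁺ is the bare [Ar] core; N²⁺ still has 3 valence electrons; O²⁺ still has 4 valence electrons; Mg²⁺ is the bare [Ne] core.
Usually core removal costs more than valence removal, but here the competition is close: a tightly held n=2 valence electron can cost more to remove than an n=3 core electron, so the actual values have to decide it.
Valence configurations: N²⁺ [He]2s²2p¹, O²⁺ [He]2s²2p².
Approximate IE_3 values (kJ/mol): Ca 4912, N 4578, O 5300, Mg 7733.
Hence IE_3: N < Ca < O < Mg.

Mg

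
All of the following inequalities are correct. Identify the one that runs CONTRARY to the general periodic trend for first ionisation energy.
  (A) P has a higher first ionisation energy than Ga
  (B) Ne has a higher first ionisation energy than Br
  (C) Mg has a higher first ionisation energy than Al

(C)

The general trend: first ionisation energy increases across a period and decreases down a group.
(A) P (period 3, group 15) vs Ga (period 4, group 13): the stated order agrees with the simple trend.
(B) Ne (period 2, group 18) vs Br (period 4, group 17): the stated order agrees with the simple trend.
(C) Mg (period 3, group 2) vs Al (period 3, group 13): the stated order contradicts the simple trend.
The exception is (C): Al's single 3p electron is easier to remove than one from Mg's filled 3s².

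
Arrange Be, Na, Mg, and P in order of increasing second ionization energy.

Mg < Be < P < Na

After 1 electron has been removed, what remains? Be⁺ still has 1 valence electron; Na⁺ is the bare [Ne] core; Mg⁺ still has 1 valence electron; P⁺ still has 4 valence electrons.
Pulling an electron out of a noble-gas core costs far more than removing a remaining valence electron, so Na sits at the high end of IE_2.
Valence configurations: Be⁺ [He]2s¹, Mg⁺ [Ne]3s¹, P⁺ [Ne]3s²3p².
Approximate IE_2 values (kJ/mol): Be 1757, Na 4562, Mg 1451, P 1907.
So the second ionization energies run Mg < Be < P < Na.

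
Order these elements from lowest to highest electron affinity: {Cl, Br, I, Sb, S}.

Sb < S < I < Br < Cl

S is in period 3, group 16; Cl is in period 3, group 17; Br is in period 4, group 17; Sb is in period 5, group 15; I is in period 5, group 17.
EA tends to increase across a period and decrease down a group, though the pattern is less regular than for IE or radius.
These span different periods and groups, so the two trends combine.
S > Sb: both effects reinforce here, so S is clearly the higher of the two.
I > S: the two effects oppose for this pair; the across-period effect wins (295 vs 200 kJ/mol).
Br > I: Br sits above I in group 17, so the down-group effect alone puts Br higher.
Cl > Br: they share group 17; the group trend gives Cl the larger value.
Approximate values (kJ/mol): S 200, Cl 349, Br 325, Sb 103, I 295.
So from lowest to highest: Sb < S < I < Br < Cl.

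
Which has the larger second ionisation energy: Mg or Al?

IE_2 is the cost of taking one more electron from the +1 cation: Mg⁺ still has 1 valence electron; Al⁺ still has 2 valence electrons.
All are still removing valence electrons, so compare the +1 ions as you would atoms: IE_2 generally rises across a period (higher Z_eff) and falls down a group (larger shell), subject to the usual subshell exceptions.
Valence configurations: Mg⁺ [Ne]3s¹, Al⁺ [Ne]3s².
Approximate IE_2 values (kJ/mol): Mg 1451, Al 1817.
So the second ionization energies run Mg < Al.

Al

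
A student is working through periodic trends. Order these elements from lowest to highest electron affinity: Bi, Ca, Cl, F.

F is in period 2, group 17; Cl is in period 3, group 17; Ca is in period 4, group 2; Bi is in period 6, group 15.
Adding an electron releases more energy for atoms nearer the top right (short of the noble gases).
These span different periods and groups, so the two trends combine.
Bi > Ca: the two effects oppose for this pair; the across-period effect wins (91 vs 2 kJ/mol).
F > Bi: both effects reinforce here, so F is clearly the higher of the two.
Cl > F: this pair runs against the simple trend — see the exception note.
Note the exception: Cl has a higher electron affinity than F, contrary to the simple trend — F's small 2p subshell makes the incoming electron feel strong e⁻–e⁻ repulsion, so Cl actually releases more energy on gaining an electron.
Approximate values (kJ/mol): F 328, Cl 349, Ca 2, Bi 91.
So from lowest to highest: Ca < Bi < F < Cl.

Ca < Bi < F < Cl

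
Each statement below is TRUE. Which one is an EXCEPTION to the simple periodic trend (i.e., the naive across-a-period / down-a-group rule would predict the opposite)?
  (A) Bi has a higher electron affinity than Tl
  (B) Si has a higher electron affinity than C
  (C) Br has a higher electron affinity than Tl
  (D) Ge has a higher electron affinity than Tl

(B)

The general trend: electron affinity increases across a period and decreases down a group.
(A) Bi (period 6, group 15) vs Tl (period 6, group 13): the stated order agrees with the simple trend.
(B) Si (period 3, group 14) vs C (period 2, group 14): the stated order contradicts the simple trend.
(C) Br (period 4, group 17) vs Tl (period 6, group 13): the stated order agrees with the simple trend.
(D) Ge (period 4, group 14) vs Tl (period 6, group 13): the stated order agrees with the simple trend.
The exception is (B): Si's larger, more diffuse 3p orbitals accept an added electron slightly more readily than C's compact 2p.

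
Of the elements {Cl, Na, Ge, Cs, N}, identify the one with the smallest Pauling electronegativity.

Cs

N is in period 2, group 15; Na is in period 3, group 1; Cl is in period 3, group 17; Ge is in period 4, group 14; Cs is in period 6, group 1.
EN rises left→right (higher Z_eff, smaller atoms) and falls top→bottom (larger, more shielded atoms).
Here both period and group differ, so the two effects have to be weighed against each other.
Na > Cs: Na sits above Cs in group 1, so the down-group effect alone puts Na higher.
Ge > Na: the two effects oppose for this pair; the across-period effect wins (2.01 vs 0.93).
N > Ge: relative to Ge, both the across-period and down-group shifts push N's electronegativity up.
Cl > N: the two effects oppose for this pair; the across-period effect wins (3.16 vs 3.04).
For reference (Pauling): N 3.04, Na 0.93, Cl 3.16, Ge 2.01, Cs 0.79.
The smallest Pauling electronegativity among these belongs to Cs.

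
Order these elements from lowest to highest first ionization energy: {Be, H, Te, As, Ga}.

H is in period 1, group 1; Be is in period 2, group 2; Ga is in period 4, group 13; As is in period 4, group 15; Te is in period 5, group 16.
First ionization energy rises across a period (greater Z_eff holds electrons more tightly) and falls down a group (valence electrons are farther from the nucleus).
These span different periods and groups, so the two trends combine.
Te > Ga: the two effects oppose for this pair; the across-period effect wins (869 vs 579 kJ/mol).
Be > Te: the two effects oppose for this pair; the down-group effect wins (900 vs 869 kJ/mol).
As > Be: the two effects oppose for this pair; the across-period effect wins (947 vs 900 kJ/mol).
H > As: the two effects oppose for this pair; the down-group effect wins (1312 vs 947 kJ/mol).
For reference (kJ/mol): H 1312, Be 900, Ga 579, As 947, Te 869.
So from lowest to highest: Ga < Te < Be < As < H.

Ga, Te, Be, As, H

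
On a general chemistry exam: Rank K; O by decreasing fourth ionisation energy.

O > K

After 3 electrons have been removed, what remains? K³⁺ is already 2 electrons into the core; O³⁺ still has 3 valence electrons.
Usually core removal costs more than valence removal, but here the competition is close: a tightly held n=2 valence electron can cost more to remove than an n=3 core electron, so the actual values have to decide it.
Tabulated IE_4 (kJ/mol): K 5877, O 7469.
So the fourth ionization energies run K < O.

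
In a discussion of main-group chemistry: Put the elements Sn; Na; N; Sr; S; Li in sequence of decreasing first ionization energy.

N, S, Sn, Sr, Li, Na

Li is in period 2, group 1; N is in period 2, group 15; Na is in period 3, group 1; S is in period 3, group 16; Sr is in period 5, group 2; Sn is in period 5, group 14.
IE₁ increases left→right with effective nuclear charge and decreases top→bottom as the valence shell moves farther out.
Here both period and group differ, so the two effects have to be weighed against each other.
Li > Na: Li sits above Na in group 1, so the down-group effect alone puts Li higher.
Sr > Li: the two effects oppose for this pair; the across-period effect wins (550 vs 520 kJ/mol).
Sn > Sr: Sn lies to the right of Sr in period 5, so the across-period effect alone puts Sn higher.
S > Sn: both effects reinforce here, so S is clearly the higher of the two.
N > S: period and group pull opposite ways; the down-group shift dominates (1402 vs 1000 kJ/mol).
Tabulated first ionization energy (kJ/mol): Li 520, N 1402, Na 496, S 1000, Sr 550, Sn 709.
So from highest to lowest: N > S > Sn > Sr > Li > Na.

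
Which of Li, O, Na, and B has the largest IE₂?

Li

After 1 electron has been removed, what remains? Li⁺ is the bare [He] core; O⁺ still has 5 valence electrons; Na⁺ is the bare [Ne] core; B⁺ still has 2 valence electrons.
Pulling an electron out of a noble-gas core costs far more than removing a remaining valence electron, so Na and Li sit at the high end of IE_2.
Valence configurations: O⁺ [He]2s²2p³, B⁺ [He]2s².
Tabulated IE_2 (kJ/mol): Li 7298, O 3388, Na 4562, B 2427.
Overall IE_2 order: B < O < Na < Li.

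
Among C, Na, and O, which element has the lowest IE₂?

C

IE_2 is the cost of taking one more electron from the +1 cation: C⁺ still has 3 valence electrons; Na⁺ is the bare [Ne] core; O⁺ still has 5 valence electrons.
Core electrons are held far more tightly than valence electrons, so Na tops the IE_2 order.
Valence configurations: C⁺ [He]2s²2p¹, O⁺ [He]2s²2p³.
The numbers (kJ/mol): C 2353, Na 4562, O 3388.
So the second ionization energies run C < O < Na.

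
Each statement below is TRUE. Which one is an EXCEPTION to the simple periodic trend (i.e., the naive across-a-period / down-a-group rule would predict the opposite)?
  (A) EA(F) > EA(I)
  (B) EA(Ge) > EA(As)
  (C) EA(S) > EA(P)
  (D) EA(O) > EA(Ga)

(B)

The general trend: electron affinity increases across a period and decreases down a group.
(A) F (period 2, group 17) vs I (period 5, group 17): the stated order agrees with the simple trend.
(B) Ge (period 4, group 14) vs As (period 4, group 15): the stated order contradicts the simple trend.
(C) S (period 3, group 16) vs P (period 3, group 15): the stated order agrees with the simple trend.
(D) O (period 2, group 16) vs Ga (period 4, group 13): the stated order agrees with the simple trend.
The exception is (B): adding an electron to As's half-filled 4p³ is unfavourable, so Ge (4p²) has the more exothermic EA.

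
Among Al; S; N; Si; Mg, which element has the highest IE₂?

N

The second ionization energy removes an electron from the +1 ion. For each element: Al⁺ still has 2 valence electrons; S⁺ still has 5 valence electrons; N⁺ still has 4 valence electrons; Si⁺ still has 3 valence electrons; Mg⁺ still has 1 valence electron.
All are still removing valence electrons, so compare the +1 ions as you would atoms: IE_2 generally rises across a period (higher Z_eff) and falls down a group (larger shell), subject to the usual subshell exceptions.
Valence configurations: Al⁺ [Ne]3s², S⁺ [Ne]3s²3p³, N⁺ [He]2s²2p², Si⁺ [Ne]3s²3p¹, Mg⁺ [Ne]3s¹.
Si⁺ loses a lone 3p electron whereas Al⁺ must break into a filled 3s² pair, so IE_2(Al) > IE_2(Si) even though Si has the higher nuclear charge.
Tabulated IE_2 (kJ/mol): Al 1817, S 2252, N 2856, Si 1577, Mg 1451.
Putting it together, IE_2: Mg < Si < Al < S < N.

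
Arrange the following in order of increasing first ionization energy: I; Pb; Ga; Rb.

Rb < Ga < Pb < I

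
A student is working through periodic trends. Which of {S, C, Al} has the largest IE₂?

C

Consider each +1 ion: S⁺ still has 5 valence electrons; C⁺ still has 3 valence electrons; Al⁺ still has 2 valence electrons.
All are still removing valence electrons, so compare the +1 ions as you would atoms: IE_2 generally rises across a period (higher Z_eff) and falls down a group (larger shell), subject to the usual subshell exceptions.
Valence configurations: S⁺ [Ne]3s²3p³, C⁺ [He]2s²2p¹, Al⁺ [Ne]3s².
Tabulated IE_2 (kJ/mol): S 2252, C 2353, Al 1817.
So the second ionization energies run Al < S < C.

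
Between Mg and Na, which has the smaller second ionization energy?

Mg

Consider each +1 ion: Mg⁺ still has 1 valence electron; Na⁺ is the bare [Ne] core.
Core electrons are held far more tightly than valence electrons, so Na tops the IE_2 order.
Tabulated IE_2 (kJ/mol): Mg 1451, Na 4562.
Overall IE_2 order: Mg < Na.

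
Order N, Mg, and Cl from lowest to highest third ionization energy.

Cl, N, Mg

The third ionization energy removes an electron from the +2 ion. For each element: N²⁺ still has 3 valence electrons; Mg²⁺ is the bare [Ne] core; Cl²⁺ still has 5 valence electrons.
Breaking into a closed-shell core is much more expensive than removing a leftover valence electron — Mg has the largest IE_3 here.
Valence configurations: N²⁺ [He]2s²2p¹, Cl²⁺ [Ne]3s²3p³.
The numbers (kJ/mol): N 4578, Mg 7733, Cl 3822.
Hence IE_3: Cl < N < Mg.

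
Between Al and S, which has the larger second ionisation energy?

Consider each +1 ion: Al⁺ still has 2 valence electrons; S⁺ still has 5 valence electrons.
All are still removing valence electrons, so compare the +1 ions as you would atoms: IE_2 generally rises across a period (higher Z_eff) and falls down a group (larger shell), subject to the usual subshell exceptions.
Valence configurations: Al⁺ [Ne]3s², S⁺ [Ne]3s²3p³.
Tabulated IE_2 (kJ/mol): Al 1817, S 2252.
Putting it together, IE_2: Al < S.

S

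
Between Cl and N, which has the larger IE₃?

N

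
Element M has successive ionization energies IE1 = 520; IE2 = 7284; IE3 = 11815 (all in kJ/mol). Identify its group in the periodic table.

Group 1

Look for the largest jump between consecutive ionization energies: IE2/IE1 ≈ 14.0, far larger than any earlier ratio.
That jump marks the point where a core electron is being removed. So the atom has 1 valence electron.
A main-group element with 1 valence electron is in group 1.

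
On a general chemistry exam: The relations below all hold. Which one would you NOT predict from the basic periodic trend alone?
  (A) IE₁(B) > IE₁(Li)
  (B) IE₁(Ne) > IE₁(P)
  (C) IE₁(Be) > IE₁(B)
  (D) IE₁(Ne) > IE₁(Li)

The general trend: first ionisation energy increases across a period and decreases down a group.
(A) B (period 2, group 13) vs Li (period 2, group 1): the stated order agrees with the simple trend.
(B) Ne (period 2, group 18) vs P (period 3, group 15): the stated order agrees with the simple trend.
(C) Be (period 2, group 2) vs B (period 2, group 13): the stated order contradicts the simple trend.
(D) Ne (period 2, group 18) vs Li (period 2, group 1): the stated order agrees with the simple trend.
The exception is (C): removing B's lone 2p electron is easier than breaking Be's filled 2s².

(C)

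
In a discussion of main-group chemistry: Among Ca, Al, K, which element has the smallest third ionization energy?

IE_3 is the cost of taking one more electron from the +2 cation: Ca²⁺ is the bare [Ar] core; Al²⁺ still has 1 valence electron; K²⁺ is already 1 electron into the core.
Pulling an electron out of a noble-gas core costs far more than removing a remaining valence electron, so K and Ca sit at the high end of IE_3.
Tabulated IE_3 (kJ/mol): Ca 4912, Al 2745, K 4420.
Putting it together, IE_3: Al < K < Ca.

Al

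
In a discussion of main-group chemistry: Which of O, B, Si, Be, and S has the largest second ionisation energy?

O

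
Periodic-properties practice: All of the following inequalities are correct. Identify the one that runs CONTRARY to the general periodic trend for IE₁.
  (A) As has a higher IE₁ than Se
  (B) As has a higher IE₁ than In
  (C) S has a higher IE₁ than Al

The general trend: IE₁ increases across a period and decreases down a group.
(A) As (period 4, group 15) vs Se (period 4, group 16): the stated order contradicts the simple trend.
(B) As (period 4, group 15) vs In (period 5, group 13): the stated order agrees with the simple trend.
(C) S (period 3, group 16) vs Al (period 3, group 13): the stated order agrees with the simple trend.
The exception is (A): Se (4p⁴) ionizes more easily than half-filled As (4p³).

(A)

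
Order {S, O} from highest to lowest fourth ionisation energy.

Consider each +3 ion: S³⁺ still has 3 valence electrons; O³⁺ still has 3 valence electrons.
All are still removing valence electrons, so compare the +3 ions as you would atoms: IE_4 generally rises across a period (higher Z_eff) and falls down a group (larger shell), subject to the usual subshell exceptions.
Valence configurations: S³⁺ [Ne]3s²3p¹, O³⁺ [He]2s²2p¹.
Tabulated IE_4 (kJ/mol): S 4556, O 7469.
Putting it together, IE_4: S < O.

O, S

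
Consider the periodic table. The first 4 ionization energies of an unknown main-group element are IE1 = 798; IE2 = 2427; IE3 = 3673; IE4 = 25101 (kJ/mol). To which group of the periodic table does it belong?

Look for the largest jump between consecutive ionization energies: IE4/IE3 ≈ 6.8, far larger than any earlier ratio.
That jump marks the point where a core electron is being removed. So the atom has 3 valence electrons.
A main-group element with 3 valence electrons is in group 13.

Group 13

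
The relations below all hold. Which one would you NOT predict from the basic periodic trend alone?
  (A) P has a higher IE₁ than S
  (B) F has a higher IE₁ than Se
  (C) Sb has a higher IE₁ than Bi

(A)

The general trend: IE₁ increases across a period and decreases down a group.
(A) P (period 3, group 15) vs S (period 3, group 16): the stated order contradicts the simple trend.
(B) F (period 2, group 17) vs Se (period 4, group 16): the stated order agrees with the simple trend.
(C) Sb (period 5, group 15) vs Bi (period 6, group 15): the stated order agrees with the simple trend.
The exception is (A): S (3p⁴) ionizes more easily than half-filled P (3p³) because the paired 3p electron in S is pushed out by e⁻–e⁻ repulsion.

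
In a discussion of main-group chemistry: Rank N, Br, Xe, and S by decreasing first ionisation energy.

N, Xe, Br, S

Removing the outermost electron gets harder across a period and easier down a group.
A diagonal step moves right (one effect) and down (the opposite effect) at once.
Br > S: the two effects oppose for this pair; the across-period effect wins (1140 vs 1000 kJ/mol).
Xe > Br: the two effects oppose for this pair; the across-period effect wins (1170 vs 1140 kJ/mol).
N > Xe: the two effects oppose for this pair; the down-group effect wins (1402 vs 1170 kJ/mol).
For reference (kJ/mol): N 1402, S 1000, Br 1140, Xe 1170.
So from highest to lowest: N > Xe > Br > S.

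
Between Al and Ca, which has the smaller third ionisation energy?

The third ionization energy removes an electron from the +2 ion. For each element: Al²⁺ still has 1 valence electron; Ca²⁺ is the bare [Ar] core.
Core electrons are held far more tightly than valence electrons, so Ca tops the IE_3 order.
Approximate IE_3 values (kJ/mol): Al 2745, Ca 4912.
So the third ionization energies run Al < Ca.

Al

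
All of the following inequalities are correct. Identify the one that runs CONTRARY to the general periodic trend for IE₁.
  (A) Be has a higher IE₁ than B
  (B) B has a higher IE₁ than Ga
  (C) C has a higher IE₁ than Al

The general trend: IE₁ increases across a period and decreases down a group.
(A) Be (period 2, group 2) vs B (period 2, group 13): the stated order contradicts the simple trend.
(B) B (period 2, group 13) vs Ga (period 4, group 13): the stated order agrees with the simple trend.
(C) C (period 2, group 14) vs Al (period 3, group 13): the stated order agrees with the simple trend.
The exception is (A): removing B's lone 2p electron is easier than breaking Be's filled 2s².

(A)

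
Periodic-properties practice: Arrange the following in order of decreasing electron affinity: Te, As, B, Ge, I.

I > Te > Ge > As > B

Adding an electron releases more energy for atoms nearer the top right (short of the noble gases).
These span different periods and groups, so the two trends combine.
As > B: the two effects oppose for this pair; the across-period effect wins (78 vs 27 kJ/mol).
Ge > As: this pair runs against the simple trend — see the exception note.
Te > Ge: the two effects oppose for this pair; the across-period effect wins (190 vs 119 kJ/mol).
I > Te: both are in period 5; the period trend gives I the larger value.
Note the exception: Ge has a higher electron affinity than As, contrary to the simple trend — adding an electron to As's half-filled 4p³ is unfavourable, so Ge (4p²) has the more exothermic EA.
For reference (kJ/mol): B 27, Ge 119, As 78, Te 190, I 295.
So from highest to lowest: I > Te > Ge > As > B.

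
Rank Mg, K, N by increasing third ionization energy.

K < N < Mg

After 2 electrons have been removed, what remains? Mg²⁺ is the bare [Ne] core; K²⁺ is already 1 electron into the core; N²⁺ still has 3 valence electrons.
Usually core removal costs more than valence removal, but here the competition is close: a tightly held n=2 valence electron can cost more to remove than an n=3 core electron, so the actual values have to decide it.
Approximate IE_3 values (kJ/mol): Mg 7733, K 4420, N 4578.
Hence IE_3: K < N < Mg.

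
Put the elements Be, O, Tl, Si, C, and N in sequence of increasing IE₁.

Be is in period 2, group 2; C is in period 2, group 14; N is in period 2, group 15; O is in period 2, group 16; Si is in period 3, group 14; Tl is in period 6, group 13.
Removing the outermost electron gets harder across a period and easier down a group.
Here both period and group differ, so the two effects have to be weighed against each other.
Si > Tl: relative to Tl, both the across-period and down-group shifts push Si's first ionization energy up.
Be > Si: period and group pull opposite ways; the down-group shift dominates (900 vs 786 kJ/mol).
C > Be: C lies to the right of Be in period 2, so the across-period effect alone puts C higher.
O > C: both are in period 2; the period trend gives O the larger value.
N > O: this pair runs against the simple trend — see the exception note.
Note the exception: N has a higher first ionization energy than O, contrary to the simple trend — pairing an electron in O's 2p⁴ costs repulsion energy, so O ionizes more easily than half-filled N (2p³).
Tabulated first ionization energy (kJ/mol): Be 900, C 1086, N 1402, O 1314, Si 786, Tl 589.
So from lowest to highest: Tl < Si < Be < C < O < N.

Tl < Si < Be < C < O < N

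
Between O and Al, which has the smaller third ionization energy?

Al

IE_3 is the cost of taking one more electron from the +2 cation: O²⁺ still has 4 valence electrons; Al²⁺ still has 1 valence electron.
All are still removing valence electrons, so compare the +2 ions as you would atoms: IE_3 generally rises across a period (higher Z_eff) and falls down a group (larger shell), subject to the usual subshell exceptions.
Valence configurations: O²⁺ [He]2s²2p², Al²⁺ [Ne]3s¹.
Tabulated IE_3 (kJ/mol): O 5300, Al 2745.
So the third ionization energies run Al < O.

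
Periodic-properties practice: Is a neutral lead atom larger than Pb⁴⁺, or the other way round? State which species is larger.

Pb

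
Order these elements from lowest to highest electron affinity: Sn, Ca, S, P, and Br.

Ca < P < Sn < S < Br

P is in period 3, group 15; S is in period 3, group 16; Ca is in period 4, group 2; Br is in period 4, group 17; Sn is in period 5, group 14.
Electron affinity generally becomes more exothermic across a period toward the halogens and less exothermic down a group.
These span different periods and groups, so the two trends combine.
P > Ca: relative to Ca, both the across-period and down-group shifts push P's electron affinity up.
Sn > P: this pair runs against the simple trend — see the exception note.
S > Sn: both effects reinforce here, so S is clearly the higher of the two.
Br > S: period and group pull opposite ways; the across-period shift dominates (325 vs 200 kJ/mol).
Note the exception: Sn has a higher electron affinity than P, contrary to the simple trend — adding an electron to P's half-filled np³ subshell costs electron-pairing energy.
Tabulated electron affinity (kJ/mol): P 72, S 200, Ca 2, Br 325, Sn 107.
So from lowest to highest: Ca < P < Sn < S < Br.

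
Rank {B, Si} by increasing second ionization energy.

Si < B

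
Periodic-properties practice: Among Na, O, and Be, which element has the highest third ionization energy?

Be

IE_3 is the cost of taking one more electron from the +2 cation: Na²⁺ is already 1 electron into the core; O²⁺ still has 4 valence electrons; Be²⁺ is the bare [He] core.
Breaking into a closed-shell core is much more expensive than removing a leftover valence electron — Na and Be have the largest IE_3 here.
Approximate IE_3 values (kJ/mol): Na 6910, O 5300, Be 14849.
Putting it together, IE_3: O < Na < Be.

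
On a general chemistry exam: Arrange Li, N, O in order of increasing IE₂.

IE_2 is the cost of taking one more electron from the +1 cation: Li⁺ is the bare [He] core; N⁺ still has 4 valence electrons; O⁺ still has 5 valence electrons.
Pulling an electron out of a noble-gas core costs far more than removing a remaining valence electron, so Li sits at the high end of IE_2.
Valence configurations: N⁺ [He]2s²2p², O⁺ [He]2s²2p³.
Approximate IE_2 values (kJ/mol): Li 7298, N 2856, O 3388.
Overall IE_2 order: N < O < Li.

N < O < Li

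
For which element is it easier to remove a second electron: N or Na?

N

Consider each +1 ion: N⁺ still has 4 valence electrons; Na⁺ is the bare [Ne] core.
Breaking into a closed-shell core is much more expensive than removing a leftover valence electron — Na has the largest IE_2 here.
Approximate IE_2 values (kJ/mol): N 2856, Na 4562.
So the second ionization energies run N < Na.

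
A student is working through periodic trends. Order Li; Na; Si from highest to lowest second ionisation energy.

The second ionization energy removes an electron from the +1 ion. For each element: Li⁺ is the bare [He] core; Na⁺ is the bare [Ne] core; Si⁺ still has 3 valence electrons.
Core electrons are held far more tightly than valence electrons, so Na and Li top the IE_2 order.
Tabulated IE_2 (kJ/mol): Li 7298, Na 4562, Si 1577.
So the second ionization energies run Si < Na < Li.

Li, Na, Si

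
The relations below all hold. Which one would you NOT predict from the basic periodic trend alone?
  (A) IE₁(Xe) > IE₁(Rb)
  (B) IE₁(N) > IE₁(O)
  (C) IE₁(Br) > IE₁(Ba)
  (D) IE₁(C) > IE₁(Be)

The general trend: IE₁ increases across a period and decreases down a group.
(A) Xe (period 5, group 18) vs Rb (period 5, group 1): the stated order agrees with the simple trend.
(B) N (period 2, group 15) vs O (period 2, group 16): the stated order contradicts the simple trend.
(C) Br (period 4, group 17) vs Ba (period 6, group 2): the stated order agrees with the simple trend.
(D) C (period 2, group 14) vs Be (period 2, group 2): the stated order agrees with the simple trend.
The exception is (B): pairing an electron in O's 2p⁴ costs repulsion energy, so O ionizes more easily than half-filled N (2p³).

(B)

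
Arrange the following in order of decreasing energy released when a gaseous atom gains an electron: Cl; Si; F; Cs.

F is in period 2, group 17; Si is in period 3, group 14; Cl is in period 3, group 17; Cs is in period 6, group 1.
Adding an electron releases more energy for atoms nearer the top right (short of the noble gases).
Here both period and group differ, so the two effects have to be weighed against each other.
Si > Cs: both effects reinforce here, so Si is clearly the higher of the two.
F > Si: relative to Si, both the across-period and down-group shifts push F's electron affinity up.
Cl > F: this pair runs against the simple trend — see the exception note.
Note the exception: Cl has a higher electron affinity than F, contrary to the simple trend — F's small 2p subshell makes the incoming electron feel strong e⁻–e⁻ repulsion, so Cl actually releases more energy on gaining an electron.
Tabulated electron affinity (kJ/mol): F 328, Si 134, Cl 349, Cs 46.
So from highest to lowest: Cl > F > Si > Cs.

Cl > F > Si > Cs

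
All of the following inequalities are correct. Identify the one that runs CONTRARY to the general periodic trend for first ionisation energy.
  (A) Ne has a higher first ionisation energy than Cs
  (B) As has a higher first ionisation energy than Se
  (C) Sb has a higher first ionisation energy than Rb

(B)

The general trend: first ionisation energy increases across a period and decreases down a group.
(A) Ne (period 2, group 18) vs Cs (period 6, group 1): the stated order agrees with the simple trend.
(B) As (period 4, group 15) vs Se (period 4, group 16): the stated order contradicts the simple trend.
(C) Sb (period 5, group 15) vs Rb (period 5, group 1): the stated order agrees with the simple trend.
The exception is (B): Se (4p⁴) ionizes more easily than half-filled As (4p³).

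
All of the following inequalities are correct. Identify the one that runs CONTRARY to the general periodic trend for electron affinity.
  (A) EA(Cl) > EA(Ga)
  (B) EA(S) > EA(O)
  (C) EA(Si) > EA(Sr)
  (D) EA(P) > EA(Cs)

(B)

The general trend: electron affinity increases across a period and decreases down a group.
(A) Cl (period 3, group 17) vs Ga (period 4, group 13): the stated order agrees with the simple trend.
(B) S (period 3, group 16) vs O (period 2, group 16): the stated order contradicts the simple trend.
(C) Si (period 3, group 14) vs Sr (period 5, group 2): the stated order agrees with the simple trend.
(D) P (period 3, group 15) vs Cs (period 6, group 1): the stated order agrees with the simple trend.
The exception is (B): the compact 2p subshell of O repels the added electron more than S's larger 3p does.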